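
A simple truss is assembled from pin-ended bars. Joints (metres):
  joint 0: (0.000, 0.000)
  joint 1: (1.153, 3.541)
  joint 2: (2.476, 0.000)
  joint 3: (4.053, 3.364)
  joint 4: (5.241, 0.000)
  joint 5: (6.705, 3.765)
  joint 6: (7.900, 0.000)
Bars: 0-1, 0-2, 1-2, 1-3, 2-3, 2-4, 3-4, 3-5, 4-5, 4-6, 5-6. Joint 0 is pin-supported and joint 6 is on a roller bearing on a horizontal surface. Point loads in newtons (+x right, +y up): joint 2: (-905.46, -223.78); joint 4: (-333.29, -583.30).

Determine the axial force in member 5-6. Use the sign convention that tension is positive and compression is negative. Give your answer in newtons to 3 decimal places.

N=7 nodes, M=11 members, R=3 reactions → 2N=14, M+R=14
member 0 (0-1): L=3.7240, (cx,cy)=(0.3096,0.9509)
member 1 (0-2): L=2.4760, (cx,cy)=(1.0000,0.0000)
member 2 (1-2): L=3.7801, (cx,cy)=(0.3500,-0.9368)
member 3 (1-3): L=2.9054, (cx,cy)=(0.9981,-0.0609)
member 4 (2-3): L=3.7153, (cx,cy)=(0.4245,0.9054)
member 5 (2-4): L=2.7650, (cx,cy)=(1.0000,0.0000)
member 6 (3-4): L=3.5676, (cx,cy)=(0.3330,-0.9429)
member 7 (3-5): L=2.6821, (cx,cy)=(0.9888,0.1495)
member 8 (4-5): L=4.0396, (cx,cy)=(0.3624,0.9320)
member 9 (4-6): L=2.6590, (cx,cy)=(1.0000,0.0000)
member 10 (5-6): L=3.9501, (cx,cy)=(0.3025,-0.9531)
solve A·x = −loads:
  F[0-1] = -368.0573 N (compression)
  F[0-2] = -1124.7942 N (compression)
  F[1-2] = +389.9176 N (tension)
  F[1-3] = -250.8901 N (compression)
  F[2-3] = -156.2504 N (compression)
  F[2-4] = -16.5436 N (compression)
  F[3-4] = +78.8274 N (tension)
  F[3-5] = -346.8945 N (compression)
  F[4-5] = +546.0957 N (tension)
  F[4-6] = +145.0848 N (tension)
  F[5-6] = -479.5805 N (compression)
  Rx@0 = +1238.7500 N
  Ry@0 = +349.9718 N
  Ry@6 = +457.1082 N

-479.581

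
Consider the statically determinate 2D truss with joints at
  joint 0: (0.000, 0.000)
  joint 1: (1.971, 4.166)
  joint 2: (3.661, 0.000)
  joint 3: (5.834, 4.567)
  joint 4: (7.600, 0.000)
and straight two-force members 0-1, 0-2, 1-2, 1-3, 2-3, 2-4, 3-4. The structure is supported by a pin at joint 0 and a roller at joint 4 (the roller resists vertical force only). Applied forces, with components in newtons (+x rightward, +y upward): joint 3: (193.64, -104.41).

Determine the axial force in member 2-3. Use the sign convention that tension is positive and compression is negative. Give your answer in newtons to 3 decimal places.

N=5 nodes, M=7 members, R=3 reactions → 2N=10, M+R=10
member 0 (0-1): L=4.6087, (cx,cy)=(0.4277,0.9039)
member 1 (0-2): L=3.6610, (cx,cy)=(1.0000,0.0000)
member 2 (1-2): L=4.4957, (cx,cy)=(0.3759,-0.9267)
member 3 (1-3): L=3.8838, (cx,cy)=(0.9947,0.1033)
member 4 (2-3): L=5.0576, (cx,cy)=(0.4296,0.9030)
member 5 (2-4): L=3.9390, (cx,cy)=(1.0000,0.0000)
member 6 (3-4): L=4.8966, (cx,cy)=(0.3607,-0.9327)
solve A·x = −loads:
  F[0-1] = +101.8885 N (tension)
  F[0-2] = +150.0657 N (tension)
  F[1-2] = -90.6903 N (compression)
  F[1-3] = +78.0832 N (tension)
  F[2-3] = +93.0665 N (tension)
  F[2-4] = +75.9882 N (tension)
  F[3-4] = -210.6910 N (compression)
  Rx@0 = -193.6400 N
  Ry@0 = -92.1008 N
  Ry@4 = +196.5108 N

93.066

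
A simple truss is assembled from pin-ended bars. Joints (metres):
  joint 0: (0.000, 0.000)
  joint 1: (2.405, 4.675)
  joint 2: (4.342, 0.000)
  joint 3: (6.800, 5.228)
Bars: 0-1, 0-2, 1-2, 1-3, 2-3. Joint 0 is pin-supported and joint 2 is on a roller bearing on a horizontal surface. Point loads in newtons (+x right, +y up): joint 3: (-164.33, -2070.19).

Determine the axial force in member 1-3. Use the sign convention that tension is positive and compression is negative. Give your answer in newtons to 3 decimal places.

866.639

N=4 nodes, M=5 members, R=3 reactions → 2N=8, M+R=8
member 0 (0-1): L=5.2573, (cx,cy)=(0.4575,0.8892)
member 1 (0-2): L=4.3420, (cx,cy)=(1.0000,0.0000)
member 2 (1-2): L=5.0604, (cx,cy)=(0.3828,-0.9238)
member 3 (1-3): L=4.4297, (cx,cy)=(0.9922,0.1248)
member 4 (2-3): L=5.7770, (cx,cy)=(0.4255,0.9050)
solve A·x = −loads:
  F[0-1] = +1095.4047 N (tension)
  F[0-2] = -665.4289 N (compression)
  F[1-2] = -937.2586 N (compression)
  F[1-3] = +866.6392 N (tension)
  F[2-3] = -2407.1374 N (compression)
  Rx@0 = +164.3300 N
  Ry@0 = -974.0695 N
  Ry@2 = +3044.2595 N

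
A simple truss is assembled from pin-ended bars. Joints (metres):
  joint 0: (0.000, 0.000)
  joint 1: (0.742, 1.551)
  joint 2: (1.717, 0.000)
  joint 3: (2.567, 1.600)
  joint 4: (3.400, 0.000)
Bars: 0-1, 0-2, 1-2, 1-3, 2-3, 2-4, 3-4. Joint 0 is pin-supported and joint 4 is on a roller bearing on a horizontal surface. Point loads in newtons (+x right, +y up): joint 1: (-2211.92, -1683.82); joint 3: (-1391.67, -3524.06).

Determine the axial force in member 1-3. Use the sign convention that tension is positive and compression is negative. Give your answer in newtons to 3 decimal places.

N=5 nodes, M=7 members, R=3 reactions → 2N=10, M+R=10
member 0 (0-1): L=1.7194, (cx,cy)=(0.4316,0.9021)
member 1 (0-2): L=1.7170, (cx,cy)=(1.0000,0.0000)
member 2 (1-2): L=1.8320, (cx,cy)=(0.5322,-0.8466)
member 3 (1-3): L=1.8257, (cx,cy)=(0.9996,0.0268)
member 4 (2-3): L=1.8118, (cx,cy)=(0.4692,0.8831)
member 5 (2-4): L=1.6830, (cx,cy)=(1.0000,0.0000)
member 6 (3-4): L=1.8039, (cx,cy)=(0.4618,-0.8870)
solve A·x = −loads:
  F[0-1] = -4260.8791 N (compression)
  F[0-2] = -1764.7719 N (compression)
  F[1-2] = +2520.4560 N (tension)
  F[1-3] = -968.6466 N (compression)
  F[2-3] = -2416.2824 N (compression)
  F[2-4] = +710.2392 N (tension)
  F[3-4] = -1538.0164 N (compression)
  Rx@0 = +3603.5900 N
  Ry@0 = +3843.6751 N
  Ry@4 = +1364.2049 N

-968.647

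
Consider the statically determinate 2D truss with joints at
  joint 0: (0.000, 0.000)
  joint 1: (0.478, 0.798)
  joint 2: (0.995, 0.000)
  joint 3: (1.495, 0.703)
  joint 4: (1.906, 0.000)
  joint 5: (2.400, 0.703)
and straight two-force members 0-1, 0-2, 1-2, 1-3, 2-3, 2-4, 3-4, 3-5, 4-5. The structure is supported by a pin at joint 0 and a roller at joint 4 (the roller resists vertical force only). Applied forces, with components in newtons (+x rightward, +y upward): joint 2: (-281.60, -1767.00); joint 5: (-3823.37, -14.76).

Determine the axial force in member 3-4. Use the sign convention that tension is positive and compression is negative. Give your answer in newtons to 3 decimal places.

N=6 nodes, M=9 members, R=3 reactions → 2N=12, M+R=12
member 0 (0-1): L=0.9302, (cx,cy)=(0.5139,0.8579)
member 1 (0-2): L=0.9950, (cx,cy)=(1.0000,0.0000)
member 2 (1-2): L=0.9508, (cx,cy)=(0.5437,-0.8393)
member 3 (1-3): L=1.0214, (cx,cy)=(0.9957,-0.0930)
member 4 (2-3): L=0.8627, (cx,cy)=(0.5796,0.8149)
member 5 (2-4): L=0.9110, (cx,cy)=(1.0000,0.0000)
member 6 (3-4): L=0.8143, (cx,cy)=(0.5047,-0.8633)
member 7 (3-5): L=0.9050, (cx,cy)=(1.0000,0.0000)
member 8 (4-5): L=0.8592, (cx,cy)=(0.5749,0.8182)
solve A·x = −loads:
  F[0-1] = -2623.8539 N (compression)
  F[0-2] = -2756.6679 N (compression)
  F[1-2] = +3014.5506 N (tension)
  F[1-3] = -3000.4118 N (compression)
  F[2-3] = -936.2921 N (compression)
  F[2-4] = -293.2960 N (compression)
  F[3-4] = +560.5670 N (tension)
  F[3-5] = -3812.9981 N (compression)
  F[4-5] = -18.0398 N (compression)
  Rx@0 = +4104.9700 N
  Ry@0 = +2250.9311 N
  Ry@4 = -469.1711 N

560.567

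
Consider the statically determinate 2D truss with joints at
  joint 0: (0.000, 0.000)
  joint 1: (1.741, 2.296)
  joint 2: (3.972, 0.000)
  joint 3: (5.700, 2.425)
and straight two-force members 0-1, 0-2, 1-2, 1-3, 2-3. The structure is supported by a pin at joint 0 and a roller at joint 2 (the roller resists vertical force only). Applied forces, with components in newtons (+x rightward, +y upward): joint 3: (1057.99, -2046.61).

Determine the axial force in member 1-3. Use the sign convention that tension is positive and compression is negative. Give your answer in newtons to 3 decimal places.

N=4 nodes, M=5 members, R=3 reactions → 2N=8, M+R=8
member 0 (0-1): L=2.8814, (cx,cy)=(0.6042,0.7968)
member 1 (0-2): L=3.9720, (cx,cy)=(1.0000,0.0000)
member 2 (1-2): L=3.2014, (cx,cy)=(0.6969,-0.7172)
member 3 (1-3): L=3.9611, (cx,cy)=(0.9995,0.0326)
member 4 (2-3): L=2.9777, (cx,cy)=(0.5803,0.8144)
solve A·x = −loads:
  F[0-1] = +1928.0248 N (tension)
  F[0-2] = -106.9453 N (compression)
  F[1-2] = -2025.0739 N (compression)
  F[1-3] = +2577.5402 N (tension)
  F[2-3] = -2616.1291 N (compression)
  Rx@0 = -1057.9900 N
  Ry@0 = -1536.2960 N
  Ry@2 = +3582.9060 N

2577.540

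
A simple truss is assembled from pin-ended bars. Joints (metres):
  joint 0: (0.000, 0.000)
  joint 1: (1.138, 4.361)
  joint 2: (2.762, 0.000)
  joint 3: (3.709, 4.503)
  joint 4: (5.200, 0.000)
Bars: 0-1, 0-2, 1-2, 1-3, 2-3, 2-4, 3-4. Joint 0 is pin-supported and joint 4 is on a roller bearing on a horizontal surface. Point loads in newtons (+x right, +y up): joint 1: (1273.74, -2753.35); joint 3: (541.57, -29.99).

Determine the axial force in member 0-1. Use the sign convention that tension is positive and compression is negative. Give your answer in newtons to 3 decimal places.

-643.018

N=5 nodes, M=7 members, R=3 reactions → 2N=10, M+R=10
member 0 (0-1): L=4.5070, (cx,cy)=(0.2525,0.9676)
member 1 (0-2): L=2.7620, (cx,cy)=(1.0000,0.0000)
member 2 (1-2): L=4.6536, (cx,cy)=(0.3490,-0.9371)
member 3 (1-3): L=2.5749, (cx,cy)=(0.9985,0.0551)
member 4 (2-3): L=4.6015, (cx,cy)=(0.2058,0.9786)
member 5 (2-4): L=2.4380, (cx,cy)=(1.0000,0.0000)
member 6 (3-4): L=4.7434, (cx,cy)=(0.3143,-0.9493)
solve A·x = −loads:
  F[0-1] = -643.0181 N (compression)
  F[0-2] = +1977.6683 N (tension)
  F[1-2] = -2311.2432 N (compression)
  F[1-3] = -630.4812 N (compression)
  F[2-3] = +2213.3153 N (tension)
  F[2-4] = +715.5862 N (tension)
  F[3-4] = -2276.5461 N (compression)
  Rx@0 = -1815.3100 N
  Ry@0 = +622.1833 N
  Ry@4 = +2161.1567 N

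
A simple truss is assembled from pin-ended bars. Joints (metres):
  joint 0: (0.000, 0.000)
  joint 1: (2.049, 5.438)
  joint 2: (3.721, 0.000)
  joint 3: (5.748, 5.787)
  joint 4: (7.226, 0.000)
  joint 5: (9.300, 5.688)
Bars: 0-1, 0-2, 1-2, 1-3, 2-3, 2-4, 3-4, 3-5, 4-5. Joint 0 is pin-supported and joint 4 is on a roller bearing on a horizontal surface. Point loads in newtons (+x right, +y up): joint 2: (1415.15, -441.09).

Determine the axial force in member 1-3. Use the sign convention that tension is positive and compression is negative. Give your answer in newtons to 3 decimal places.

-142.904

N=6 nodes, M=9 members, R=3 reactions → 2N=12, M+R=12
member 0 (0-1): L=5.8112, (cx,cy)=(0.3526,0.9358)
member 1 (0-2): L=3.7210, (cx,cy)=(1.0000,0.0000)
member 2 (1-2): L=5.6892, (cx,cy)=(0.2939,-0.9558)
member 3 (1-3): L=3.7154, (cx,cy)=(0.9956,0.0939)
member 4 (2-3): L=6.1317, (cx,cy)=(0.3306,0.9438)
member 5 (2-4): L=3.5050, (cx,cy)=(1.0000,0.0000)
member 6 (3-4): L=5.9728, (cx,cy)=(0.2475,-0.9689)
member 7 (3-5): L=3.5534, (cx,cy)=(0.9996,-0.0279)
member 8 (4-5): L=6.0543, (cx,cy)=(0.3426,0.9395)
solve A·x = −loads:
  F[0-1] = -228.6363 N (compression)
  F[0-2] = +1495.7658 N (tension)
  F[1-2] = +209.7937 N (tension)
  F[1-3] = -142.9035 N (compression)
  F[2-3] = +254.8909 N (tension)
  F[2-4] = +58.0109 N (tension)
  F[3-4] = -234.4285 N (compression)
  F[3-5] = -0.0000 N (tension)
  F[4-5] = +0.0000 N (tension)
  Rx@0 = -1415.1500 N
  Ry@0 = +213.9525 N
  Ry@4 = +227.1375 N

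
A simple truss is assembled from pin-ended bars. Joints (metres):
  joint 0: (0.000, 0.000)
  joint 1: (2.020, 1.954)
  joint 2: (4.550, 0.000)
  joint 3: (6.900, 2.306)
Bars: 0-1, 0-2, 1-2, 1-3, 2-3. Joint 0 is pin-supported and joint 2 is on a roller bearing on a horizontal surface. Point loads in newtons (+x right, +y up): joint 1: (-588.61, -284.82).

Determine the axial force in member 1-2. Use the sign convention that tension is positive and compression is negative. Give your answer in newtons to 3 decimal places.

206.676

N=4 nodes, M=5 members, R=3 reactions → 2N=8, M+R=8
member 0 (0-1): L=2.8104, (cx,cy)=(0.7188,0.6953)
member 1 (0-2): L=4.5500, (cx,cy)=(1.0000,0.0000)
member 2 (1-2): L=3.1967, (cx,cy)=(0.7914,-0.6113)
member 3 (1-3): L=4.8927, (cx,cy)=(0.9974,0.0719)
member 4 (2-3): L=3.2924, (cx,cy)=(0.7138,0.7004)
solve A·x = −loads:
  F[0-1] = -591.3572 N (compression)
  F[0-2] = -163.5713 N (compression)
  F[1-2] = +206.6765 N (tension)
  F[1-3] = +0.0000 N (tension)
  F[2-3] = -0.0000 N (compression)
  Rx@0 = +588.6100 N
  Ry@0 = +411.1513 N
  Ry@2 = -126.3313 N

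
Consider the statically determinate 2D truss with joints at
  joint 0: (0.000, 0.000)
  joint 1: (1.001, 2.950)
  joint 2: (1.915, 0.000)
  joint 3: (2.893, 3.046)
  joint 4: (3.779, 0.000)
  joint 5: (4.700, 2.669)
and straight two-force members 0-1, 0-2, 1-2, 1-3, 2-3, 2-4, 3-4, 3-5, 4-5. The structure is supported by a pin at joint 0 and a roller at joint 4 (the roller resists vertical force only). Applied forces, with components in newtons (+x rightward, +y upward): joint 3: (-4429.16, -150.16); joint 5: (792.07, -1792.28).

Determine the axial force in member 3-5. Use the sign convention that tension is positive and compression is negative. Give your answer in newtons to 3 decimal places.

N=6 nodes, M=9 members, R=3 reactions → 2N=12, M+R=12
member 0 (0-1): L=3.1152, (cx,cy)=(0.3213,0.9470)
member 1 (0-2): L=1.9150, (cx,cy)=(1.0000,0.0000)
member 2 (1-2): L=3.0883, (cx,cy)=(0.2960,-0.9552)
member 3 (1-3): L=1.8944, (cx,cy)=(0.9987,0.0507)
member 4 (2-3): L=3.1992, (cx,cy)=(0.3057,0.9521)
member 5 (2-4): L=1.8640, (cx,cy)=(1.0000,0.0000)
member 6 (3-4): L=3.1722, (cx,cy)=(0.2793,-0.9602)
member 7 (3-5): L=1.8459, (cx,cy)=(0.9789,-0.2042)
member 8 (4-5): L=2.8234, (cx,cy)=(0.3262,0.9453)
solve A·x = −loads:
  F[0-1] = -2755.1439 N (compression)
  F[0-2] = -2751.7874 N (compression)
  F[1-2] = +2642.8175 N (tension)
  F[1-3] = -1669.5924 N (compression)
  F[2-3] = -2651.3584 N (compression)
  F[2-4] = -1159.1076 N (compression)
  F[3-4] = +2274.8827 N (tension)
  F[3-5] = +1344.1398 N (tension)
  F[4-5] = -1605.5820 N (compression)
  Rx@0 = +3637.0900 N
  Ry@0 = +2609.0337 N
  Ry@4 = -666.5937 N

1344.140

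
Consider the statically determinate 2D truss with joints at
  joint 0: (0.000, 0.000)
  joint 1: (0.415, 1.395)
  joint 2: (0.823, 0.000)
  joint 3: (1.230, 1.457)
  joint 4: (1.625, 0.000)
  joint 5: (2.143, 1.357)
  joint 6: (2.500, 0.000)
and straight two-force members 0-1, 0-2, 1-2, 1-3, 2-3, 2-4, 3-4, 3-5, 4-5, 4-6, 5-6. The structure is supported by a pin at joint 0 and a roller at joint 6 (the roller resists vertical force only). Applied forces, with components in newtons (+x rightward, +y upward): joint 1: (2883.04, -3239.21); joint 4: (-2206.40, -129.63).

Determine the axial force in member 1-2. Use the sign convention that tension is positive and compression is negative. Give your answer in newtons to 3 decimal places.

-2391.238

N=7 nodes, M=11 members, R=3 reactions → 2N=14, M+R=14
member 0 (0-1): L=1.4554, (cx,cy)=(0.2851,0.9585)
member 1 (0-2): L=0.8230, (cx,cy)=(1.0000,0.0000)
member 2 (1-2): L=1.4534, (cx,cy)=(0.2807,-0.9598)
member 3 (1-3): L=0.8174, (cx,cy)=(0.9971,0.0759)
member 4 (2-3): L=1.5128, (cx,cy)=(0.2690,0.9631)
member 5 (2-4): L=0.8020, (cx,cy)=(1.0000,0.0000)
member 6 (3-4): L=1.5096, (cx,cy)=(0.2617,-0.9652)
member 7 (3-5): L=0.9185, (cx,cy)=(0.9941,-0.1089)
member 8 (4-5): L=1.4525, (cx,cy)=(0.3566,0.9342)
member 9 (4-6): L=0.8750, (cx,cy)=(1.0000,0.0000)
member 10 (5-6): L=1.4032, (cx,cy)=(0.2544,-0.9671)
solve A·x = −loads:
  F[0-1] = -1187.4308 N (compression)
  F[0-2] = +1015.2251 N (tension)
  F[1-2] = -2391.2385 N (compression)
  F[1-3] = -2557.7418 N (compression)
  F[2-3] = +2382.9536 N (tension)
  F[2-4] = -297.1405 N (compression)
  F[3-4] = -2020.2388 N (compression)
  F[3-5] = -1388.9011 N (compression)
  F[4-5] = +2225.8383 N (tension)
  F[4-6] = +586.8545 N (tension)
  F[5-6] = -2306.6082 N (compression)
  Rx@0 = -676.6400 N
  Ry@0 = +1138.1353 N
  Ry@6 = +2230.7047 N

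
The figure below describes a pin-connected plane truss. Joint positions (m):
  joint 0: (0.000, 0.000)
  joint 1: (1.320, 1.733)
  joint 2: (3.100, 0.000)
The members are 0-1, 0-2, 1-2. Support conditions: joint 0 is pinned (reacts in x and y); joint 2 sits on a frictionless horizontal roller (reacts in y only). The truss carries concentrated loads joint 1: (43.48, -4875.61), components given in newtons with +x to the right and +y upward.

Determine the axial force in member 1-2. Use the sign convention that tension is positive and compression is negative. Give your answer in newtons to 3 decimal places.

N=3 nodes, M=3 members, R=3 reactions → 2N=6, M+R=6
member 0 (0-1): L=2.1785, (cx,cy)=(0.6059,0.7955)
member 1 (0-2): L=3.1000, (cx,cy)=(1.0000,0.0000)
member 2 (1-2): L=2.4843, (cx,cy)=(0.7165,-0.6976)
solve A·x = −loads:
  F[0-1] = -3488.5999 N (compression)
  F[0-2] = +2157.3363 N (tension)
  F[1-2] = -3010.9245 N (compression)
  Rx@0 = -43.4800 N
  Ry@0 = +2775.2371 N
  Ry@2 = +2100.3729 N

-3010.924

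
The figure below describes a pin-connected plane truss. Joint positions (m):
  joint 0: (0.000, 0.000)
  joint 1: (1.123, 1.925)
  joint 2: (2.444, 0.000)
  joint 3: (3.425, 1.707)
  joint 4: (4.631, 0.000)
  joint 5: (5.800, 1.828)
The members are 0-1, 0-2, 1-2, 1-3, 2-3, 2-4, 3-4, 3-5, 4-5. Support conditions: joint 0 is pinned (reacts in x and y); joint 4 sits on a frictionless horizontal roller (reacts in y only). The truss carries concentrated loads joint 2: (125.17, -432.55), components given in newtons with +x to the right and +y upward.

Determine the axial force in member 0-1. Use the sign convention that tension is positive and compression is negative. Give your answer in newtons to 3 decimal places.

-236.492

N=6 nodes, M=9 members, R=3 reactions → 2N=12, M+R=12
member 0 (0-1): L=2.2286, (cx,cy)=(0.5039,0.8638)
member 1 (0-2): L=2.4440, (cx,cy)=(1.0000,0.0000)
member 2 (1-2): L=2.3347, (cx,cy)=(0.5658,-0.8245)
member 3 (1-3): L=2.3123, (cx,cy)=(0.9955,-0.0943)
member 4 (2-3): L=1.9688, (cx,cy)=(0.4983,0.8670)
member 5 (2-4): L=2.1870, (cx,cy)=(1.0000,0.0000)
member 6 (3-4): L=2.0900, (cx,cy)=(0.5770,-0.8167)
member 7 (3-5): L=2.3781, (cx,cy)=(0.9987,0.0509)
member 8 (4-5): L=2.1698, (cx,cy)=(0.5388,0.8425)
solve A·x = −loads:
  F[0-1] = -236.4917 N (compression)
  F[0-2] = +244.3379 N (tension)
  F[1-2] = +279.6019 N (tension)
  F[1-3] = -278.6132 N (compression)
  F[2-3] = +232.9932 N (tension)
  F[2-4] = +161.2785 N (tension)
  F[3-4] = -279.5019 N (compression)
  F[3-5] = +0.0000 N (tension)
  F[4-5] = -0.0000 N (compression)
  Rx@0 = -125.1700 N
  Ry@0 = +204.2727 N
  Ry@4 = +228.2773 N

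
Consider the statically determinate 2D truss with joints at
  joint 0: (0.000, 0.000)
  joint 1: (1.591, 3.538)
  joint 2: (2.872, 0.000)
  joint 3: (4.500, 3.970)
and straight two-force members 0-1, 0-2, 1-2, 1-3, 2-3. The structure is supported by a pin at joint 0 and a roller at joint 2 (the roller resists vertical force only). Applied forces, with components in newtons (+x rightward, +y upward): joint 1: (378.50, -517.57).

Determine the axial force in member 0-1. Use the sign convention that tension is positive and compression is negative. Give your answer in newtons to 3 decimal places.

258.128

N=4 nodes, M=5 members, R=3 reactions → 2N=8, M+R=8
member 0 (0-1): L=3.8793, (cx,cy)=(0.4101,0.9120)
member 1 (0-2): L=2.8720, (cx,cy)=(1.0000,0.0000)
member 2 (1-2): L=3.7628, (cx,cy)=(0.3404,-0.9403)
member 3 (1-3): L=2.9409, (cx,cy)=(0.9892,0.1469)
member 4 (2-3): L=4.2908, (cx,cy)=(0.3794,0.9252)
solve A·x = −loads:
  F[0-1] = +258.1280 N (tension)
  F[0-2] = +272.6343 N (tension)
  F[1-2] = -800.8266 N (compression)
  F[1-3] = +0.0000 N (tension)
  F[2-3] = -0.0000 N (compression)
  Rx@0 = -378.5000 N
  Ry@0 = -235.4199 N
  Ry@2 = +752.9899 N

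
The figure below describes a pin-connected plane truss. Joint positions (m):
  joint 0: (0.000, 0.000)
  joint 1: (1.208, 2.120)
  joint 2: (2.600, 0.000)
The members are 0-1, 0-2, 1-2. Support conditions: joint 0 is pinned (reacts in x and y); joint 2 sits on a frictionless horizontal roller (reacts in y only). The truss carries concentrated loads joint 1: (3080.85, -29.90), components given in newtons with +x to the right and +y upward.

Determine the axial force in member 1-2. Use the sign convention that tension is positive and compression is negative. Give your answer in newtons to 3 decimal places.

-3021.812

N=3 nodes, M=3 members, R=3 reactions → 2N=6, M+R=6
member 0 (0-1): L=2.4400, (cx,cy)=(0.4951,0.8688)
member 1 (0-2): L=2.6000, (cx,cy)=(1.0000,0.0000)
member 2 (1-2): L=2.5362, (cx,cy)=(0.5489,-0.8359)
solve A·x = −loads:
  F[0-1] = +2872.8504 N (tension)
  F[0-2] = +1658.5612 N (tension)
  F[1-2] = -3021.8121 N (compression)
  Rx@0 = -3080.8500 N
  Ry@0 = -2496.0697 N
  Ry@2 = +2525.9697 N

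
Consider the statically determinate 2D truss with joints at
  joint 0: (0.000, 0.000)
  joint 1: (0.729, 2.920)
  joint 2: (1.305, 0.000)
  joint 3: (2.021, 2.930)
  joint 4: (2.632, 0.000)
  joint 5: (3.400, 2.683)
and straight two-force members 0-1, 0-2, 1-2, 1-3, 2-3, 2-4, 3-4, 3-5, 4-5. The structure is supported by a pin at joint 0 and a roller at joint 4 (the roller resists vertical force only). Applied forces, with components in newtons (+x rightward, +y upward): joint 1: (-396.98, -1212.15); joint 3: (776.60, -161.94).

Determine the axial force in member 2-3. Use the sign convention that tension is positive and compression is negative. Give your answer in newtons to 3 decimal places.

740.186

N=6 nodes, M=9 members, R=3 reactions → 2N=12, M+R=12
member 0 (0-1): L=3.0096, (cx,cy)=(0.2422,0.9702)
member 1 (0-2): L=1.3050, (cx,cy)=(1.0000,0.0000)
member 2 (1-2): L=2.9763, (cx,cy)=(0.1935,-0.9811)
member 3 (1-3): L=1.2920, (cx,cy)=(1.0000,0.0077)
member 4 (2-3): L=3.0162, (cx,cy)=(0.2374,0.9714)
member 5 (2-4): L=1.3270, (cx,cy)=(1.0000,0.0000)
member 6 (3-4): L=2.9930, (cx,cy)=(0.2041,-0.9789)
member 7 (3-5): L=1.4009, (cx,cy)=(0.9843,-0.1763)
member 8 (4-5): L=2.7908, (cx,cy)=(0.2752,0.9614)
solve A·x = −loads:
  F[0-1] = -504.9342 N (compression)
  F[0-2] = +501.9266 N (tension)
  F[1-2] = -732.8845 N (compression)
  F[1-3] = +416.5217 N (tension)
  F[2-3] = +740.1862 N (tension)
  F[2-4] = +184.3828 N (tension)
  F[3-4] = -903.2128 N (compression)
  F[3-5] = +0.0000 N (tension)
  F[4-5] = -0.0000 N (compression)
  Rx@0 = -379.6200 N
  Ry@0 = +489.8976 N
  Ry@4 = +884.1924 N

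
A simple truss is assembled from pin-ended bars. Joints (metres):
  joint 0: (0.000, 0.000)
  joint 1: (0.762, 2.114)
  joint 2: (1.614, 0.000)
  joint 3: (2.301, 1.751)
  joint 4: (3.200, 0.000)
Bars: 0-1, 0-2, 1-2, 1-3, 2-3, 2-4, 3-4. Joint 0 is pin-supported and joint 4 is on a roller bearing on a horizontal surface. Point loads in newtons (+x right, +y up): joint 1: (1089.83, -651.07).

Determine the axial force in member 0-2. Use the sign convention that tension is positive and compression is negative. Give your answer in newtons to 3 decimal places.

N=5 nodes, M=7 members, R=3 reactions → 2N=10, M+R=10
member 0 (0-1): L=2.2471, (cx,cy)=(0.3391,0.9408)
member 1 (0-2): L=1.6140, (cx,cy)=(1.0000,0.0000)
member 2 (1-2): L=2.2792, (cx,cy)=(0.3738,-0.9275)
member 3 (1-3): L=1.5812, (cx,cy)=(0.9733,-0.2296)
member 4 (2-3): L=1.8809, (cx,cy)=(0.3652,0.9309)
member 5 (2-4): L=1.5860, (cx,cy)=(1.0000,0.0000)
member 6 (3-4): L=1.9683, (cx,cy)=(0.4567,-0.8896)
solve A·x = −loads:
  F[0-1] = +238.0385 N (tension)
  F[0-2] = +1009.1117 N (tension)
  F[1-2] = -758.9197 N (compression)
  F[1-3] = -745.3256 N (compression)
  F[2-3] = +756.1416 N (tension)
  F[2-4] = +449.2459 N (tension)
  F[3-4] = -983.5932 N (compression)
  Rx@0 = -1089.8300 N
  Ry@0 = -223.9350 N
  Ry@4 = +875.0050 N

1009.112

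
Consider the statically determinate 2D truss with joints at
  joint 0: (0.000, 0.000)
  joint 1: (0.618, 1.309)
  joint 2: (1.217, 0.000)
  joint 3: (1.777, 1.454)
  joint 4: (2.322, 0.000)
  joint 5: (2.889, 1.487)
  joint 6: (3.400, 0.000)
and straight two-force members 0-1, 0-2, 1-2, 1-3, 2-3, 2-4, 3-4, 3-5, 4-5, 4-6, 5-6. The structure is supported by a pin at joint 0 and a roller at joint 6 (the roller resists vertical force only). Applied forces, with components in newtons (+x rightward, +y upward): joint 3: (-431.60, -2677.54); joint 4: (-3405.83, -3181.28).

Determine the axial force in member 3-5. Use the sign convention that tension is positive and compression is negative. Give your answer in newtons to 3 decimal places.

-2484.940

N=7 nodes, M=11 members, R=3 reactions → 2N=14, M+R=14
member 0 (0-1): L=1.4476, (cx,cy)=(0.4269,0.9043)
member 1 (0-2): L=1.2170, (cx,cy)=(1.0000,0.0000)
member 2 (1-2): L=1.4395, (cx,cy)=(0.4161,-0.9093)
member 3 (1-3): L=1.1680, (cx,cy)=(0.9923,0.1241)
member 4 (2-3): L=1.5581, (cx,cy)=(0.3594,0.9332)
member 5 (2-4): L=1.1050, (cx,cy)=(1.0000,0.0000)
member 6 (3-4): L=1.5528, (cx,cy)=(0.3510,-0.9364)
member 7 (3-5): L=1.1125, (cx,cy)=(0.9996,0.0297)
member 8 (4-5): L=1.5914, (cx,cy)=(0.3563,0.9344)
member 9 (4-6): L=1.0780, (cx,cy)=(1.0000,0.0000)
member 10 (5-6): L=1.5724, (cx,cy)=(0.3250,-0.9457)
solve A·x = −loads:
  F[0-1] = -2732.9383 N (compression)
  F[0-2] = -2670.6625 N (compression)
  F[1-2] = +2418.8124 N (tension)
  F[1-3] = -2190.1879 N (compression)
  F[2-3] = -2356.9585 N (compression)
  F[2-4] = -817.0715 N (compression)
  F[3-4] = -298.9104 N (compression)
  F[3-5] = -2484.9398 N (compression)
  F[4-5] = +3704.2542 N (tension)
  F[4-6] = +1164.0845 N (tension)
  F[5-6] = -3581.8987 N (compression)
  Rx@0 = +3837.4300 N
  Ry@0 = +2471.3570 N
  Ry@6 = +3387.4630 N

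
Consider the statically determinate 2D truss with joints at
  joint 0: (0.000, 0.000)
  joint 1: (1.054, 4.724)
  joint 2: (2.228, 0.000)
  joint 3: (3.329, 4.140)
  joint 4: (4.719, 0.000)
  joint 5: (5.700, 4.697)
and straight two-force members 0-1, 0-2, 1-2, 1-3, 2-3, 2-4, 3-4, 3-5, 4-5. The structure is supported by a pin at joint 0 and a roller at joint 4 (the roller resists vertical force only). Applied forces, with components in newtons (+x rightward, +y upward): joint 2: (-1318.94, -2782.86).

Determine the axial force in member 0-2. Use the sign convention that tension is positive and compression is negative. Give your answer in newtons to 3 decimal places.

N=6 nodes, M=9 members, R=3 reactions → 2N=12, M+R=12
member 0 (0-1): L=4.8402, (cx,cy)=(0.2178,0.9760)
member 1 (0-2): L=2.2280, (cx,cy)=(1.0000,0.0000)
member 2 (1-2): L=4.8677, (cx,cy)=(0.2412,-0.9705)
member 3 (1-3): L=2.3488, (cx,cy)=(0.9686,-0.2486)
member 4 (2-3): L=4.2839, (cx,cy)=(0.2570,0.9664)
member 5 (2-4): L=2.4910, (cx,cy)=(1.0000,0.0000)
member 6 (3-4): L=4.3671, (cx,cy)=(0.3183,-0.9480)
member 7 (3-5): L=2.4355, (cx,cy)=(0.9735,0.2287)
member 8 (4-5): L=4.7984, (cx,cy)=(0.2044,0.9789)
solve A·x = −loads:
  F[0-1] = -1505.0967 N (compression)
  F[0-2] = -991.1876 N (compression)
  F[1-2] = +1709.4075 N (tension)
  F[1-3] = -764.0243 N (compression)
  F[2-3] = +1162.9799 N (tension)
  F[2-4] = +441.1345 N (tension)
  F[3-4] = -1385.9607 N (compression)
  F[3-5] = +0.0000 N (tension)
  F[4-5] = -0.0000 N (compression)
  Rx@0 = +1318.9400 N
  Ry@0 = +1468.9774 N
  Ry@4 = +1313.8826 N

-991.188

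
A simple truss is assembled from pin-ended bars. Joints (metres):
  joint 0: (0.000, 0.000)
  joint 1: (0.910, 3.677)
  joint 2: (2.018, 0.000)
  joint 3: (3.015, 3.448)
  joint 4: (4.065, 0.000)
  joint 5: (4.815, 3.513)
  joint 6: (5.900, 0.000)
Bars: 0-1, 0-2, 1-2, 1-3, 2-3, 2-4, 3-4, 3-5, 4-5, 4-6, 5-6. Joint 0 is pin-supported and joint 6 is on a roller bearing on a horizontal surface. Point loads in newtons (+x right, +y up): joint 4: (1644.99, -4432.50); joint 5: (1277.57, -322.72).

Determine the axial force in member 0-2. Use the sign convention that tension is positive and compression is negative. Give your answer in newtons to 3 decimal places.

N=7 nodes, M=11 members, R=3 reactions → 2N=14, M+R=14
member 0 (0-1): L=3.7879, (cx,cy)=(0.2402,0.9707)
member 1 (0-2): L=2.0180, (cx,cy)=(1.0000,0.0000)
member 2 (1-2): L=3.8403, (cx,cy)=(0.2885,-0.9575)
member 3 (1-3): L=2.1174, (cx,cy)=(0.9941,-0.1082)
member 4 (2-3): L=3.5892, (cx,cy)=(0.2778,0.9606)
member 5 (2-4): L=2.0470, (cx,cy)=(1.0000,0.0000)
member 6 (3-4): L=3.6043, (cx,cy)=(0.2913,-0.9566)
member 7 (3-5): L=1.8012, (cx,cy)=(0.9993,0.0361)
member 8 (4-5): L=3.5922, (cx,cy)=(0.2088,0.9780)
member 9 (4-6): L=1.8350, (cx,cy)=(1.0000,0.0000)
member 10 (5-6): L=3.6767, (cx,cy)=(0.2951,-0.9555)
solve A·x = −loads:
  F[0-1] = -697.6664 N (compression)
  F[0-2] = +3090.1650 N (tension)
  F[1-2] = +750.9752 N (tension)
  F[1-3] = -386.5423 N (compression)
  F[2-3] = -748.4955 N (compression)
  F[2-4] = +3514.7476 N (tension)
  F[3-4] = +678.1291 N (tension)
  F[3-5] = -790.2523 N (compression)
  F[4-5] = +3869.0535 N (tension)
  F[4-6] = +1259.4973 N (tension)
  F[5-6] = -4268.0554 N (compression)
  Rx@0 = -2922.5600 N
  Ry@0 = +677.2348 N
  Ry@6 = +4077.9852 N

3090.165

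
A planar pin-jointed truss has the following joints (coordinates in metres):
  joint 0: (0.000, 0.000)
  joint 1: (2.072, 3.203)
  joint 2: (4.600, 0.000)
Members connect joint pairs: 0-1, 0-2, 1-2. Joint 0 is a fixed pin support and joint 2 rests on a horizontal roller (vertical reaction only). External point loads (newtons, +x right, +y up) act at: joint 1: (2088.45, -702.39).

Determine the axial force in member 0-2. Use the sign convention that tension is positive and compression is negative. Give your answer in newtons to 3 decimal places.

1397.446

N=3 nodes, M=3 members, R=3 reactions → 2N=6, M+R=6
member 0 (0-1): L=3.8148, (cx,cy)=(0.5432,0.8396)
member 1 (0-2): L=4.6000, (cx,cy)=(1.0000,0.0000)
member 2 (1-2): L=4.0804, (cx,cy)=(0.6195,-0.7850)
solve A·x = −loads:
  F[0-1] = +1272.2072 N (tension)
  F[0-2] = +1397.4463 N (tension)
  F[1-2] = -2255.6155 N (compression)
  Rx@0 = -2088.4500 N
  Ry@0 = -1068.1877 N
  Ry@2 = +1770.5777 N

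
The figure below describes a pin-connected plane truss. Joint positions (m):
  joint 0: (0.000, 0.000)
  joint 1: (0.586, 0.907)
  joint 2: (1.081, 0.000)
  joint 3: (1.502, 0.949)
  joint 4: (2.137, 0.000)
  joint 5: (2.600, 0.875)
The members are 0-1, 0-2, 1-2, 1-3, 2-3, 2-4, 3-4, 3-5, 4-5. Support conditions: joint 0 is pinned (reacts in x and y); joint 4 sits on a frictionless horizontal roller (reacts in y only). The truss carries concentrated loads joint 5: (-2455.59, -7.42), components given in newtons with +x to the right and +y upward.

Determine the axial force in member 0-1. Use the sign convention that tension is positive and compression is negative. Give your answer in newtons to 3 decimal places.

N=6 nodes, M=9 members, R=3 reactions → 2N=12, M+R=12
member 0 (0-1): L=1.0798, (cx,cy)=(0.5427,0.8399)
member 1 (0-2): L=1.0810, (cx,cy)=(1.0000,0.0000)
member 2 (1-2): L=1.0333, (cx,cy)=(0.4791,-0.8778)
member 3 (1-3): L=0.9170, (cx,cy)=(0.9990,0.0458)
member 4 (2-3): L=1.0382, (cx,cy)=(0.4055,0.9141)
member 5 (2-4): L=1.0560, (cx,cy)=(1.0000,0.0000)
member 6 (3-4): L=1.1419, (cx,cy)=(0.5561,-0.8311)
member 7 (3-5): L=1.1005, (cx,cy)=(0.9977,-0.0672)
member 8 (4-5): L=0.9899, (cx,cy)=(0.4677,0.8839)
solve A·x = −loads:
  F[0-1] = -1195.1291 N (compression)
  F[0-2] = -1807.0231 N (compression)
  F[1-2] = +1082.6364 N (tension)
  F[1-3] = -1168.4361 N (compression)
  F[2-3] = -1039.6374 N (compression)
  F[2-4] = -866.7939 N (compression)
  F[3-4] = +1399.7985 N (tension)
  F[3-5] = -2372.6138 N (compression)
  F[4-5] = -188.8943 N (compression)
  Rx@0 = +2455.5900 N
  Ry@0 = +1003.8399 N
  Ry@4 = -996.4199 N

-1195.129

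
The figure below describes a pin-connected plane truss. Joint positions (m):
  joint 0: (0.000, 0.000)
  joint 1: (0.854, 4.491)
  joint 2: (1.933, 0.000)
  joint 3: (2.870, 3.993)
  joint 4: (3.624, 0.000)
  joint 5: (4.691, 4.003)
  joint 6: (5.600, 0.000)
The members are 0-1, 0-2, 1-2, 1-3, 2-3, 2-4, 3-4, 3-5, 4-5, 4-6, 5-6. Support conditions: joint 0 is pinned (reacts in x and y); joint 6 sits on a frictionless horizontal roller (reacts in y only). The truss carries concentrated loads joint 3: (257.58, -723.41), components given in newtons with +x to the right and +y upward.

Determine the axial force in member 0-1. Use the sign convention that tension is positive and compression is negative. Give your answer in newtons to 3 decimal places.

N=7 nodes, M=11 members, R=3 reactions → 2N=14, M+R=14
member 0 (0-1): L=4.5715, (cx,cy)=(0.1868,0.9824)
member 1 (0-2): L=1.9330, (cx,cy)=(1.0000,0.0000)
member 2 (1-2): L=4.6188, (cx,cy)=(0.2336,-0.9723)
member 3 (1-3): L=2.0766, (cx,cy)=(0.9708,-0.2398)
member 4 (2-3): L=4.1015, (cx,cy)=(0.2285,0.9736)
member 5 (2-4): L=1.6910, (cx,cy)=(1.0000,0.0000)
member 6 (3-4): L=4.0636, (cx,cy)=(0.1856,-0.9826)
member 7 (3-5): L=1.8210, (cx,cy)=(1.0000,0.0055)
member 8 (4-5): L=4.1428, (cx,cy)=(0.2576,0.9663)
member 9 (4-6): L=1.9760, (cx,cy)=(1.0000,0.0000)
member 10 (5-6): L=4.1049, (cx,cy)=(0.2214,-0.9752)
solve A·x = −loads:
  F[0-1] = -172.0270 N (compression)
  F[0-2] = +289.7165 N (tension)
  F[1-2] = +193.4536 N (tension)
  F[1-3] = -79.6536 N (compression)
  F[2-3] = -193.2103 N (compression)
  F[2-4] = +379.0491 N (tension)
  F[3-4] = -565.7408 N (compression)
  F[3-5] = -274.0793 N (compression)
  F[4-5] = +575.3262 N (tension)
  F[4-6] = +125.8956 N (tension)
  F[5-6] = -568.5259 N (compression)
  Rx@0 = -257.5800 N
  Ry@0 = +168.9986 N
  Ry@6 = +554.4114 N

-172.027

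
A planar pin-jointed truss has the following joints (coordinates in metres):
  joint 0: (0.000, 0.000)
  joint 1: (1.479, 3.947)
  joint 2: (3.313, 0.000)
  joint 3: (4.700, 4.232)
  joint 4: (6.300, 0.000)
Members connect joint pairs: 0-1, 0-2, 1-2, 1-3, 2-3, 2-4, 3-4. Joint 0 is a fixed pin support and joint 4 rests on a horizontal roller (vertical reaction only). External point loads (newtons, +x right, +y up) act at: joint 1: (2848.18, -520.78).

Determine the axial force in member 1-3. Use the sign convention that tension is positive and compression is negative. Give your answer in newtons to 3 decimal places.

N=5 nodes, M=7 members, R=3 reactions → 2N=10, M+R=10
member 0 (0-1): L=4.2150, (cx,cy)=(0.3509,0.9364)
member 1 (0-2): L=3.3130, (cx,cy)=(1.0000,0.0000)
member 2 (1-2): L=4.3523, (cx,cy)=(0.4214,-0.9069)
member 3 (1-3): L=3.2336, (cx,cy)=(0.9961,0.0881)
member 4 (2-3): L=4.4535, (cx,cy)=(0.3114,0.9503)
member 5 (2-4): L=2.9870, (cx,cy)=(1.0000,0.0000)
member 6 (3-4): L=4.5244, (cx,cy)=(0.3536,-0.9354)
solve A·x = −loads:
  F[0-1] = +1479.9890 N (tension)
  F[0-2] = +2328.8675 N (tension)
  F[1-2] = -2237.6680 N (compression)
  F[1-3] = -1391.3556 N (compression)
  F[2-3] = +2135.5056 N (tension)
  F[2-4] = +720.8570 N (tension)
  F[3-4] = -2038.3848 N (compression)
  Rx@0 = -2848.1800 N
  Ry@0 = -1385.8867 N
  Ry@4 = +1906.6667 N

-1391.356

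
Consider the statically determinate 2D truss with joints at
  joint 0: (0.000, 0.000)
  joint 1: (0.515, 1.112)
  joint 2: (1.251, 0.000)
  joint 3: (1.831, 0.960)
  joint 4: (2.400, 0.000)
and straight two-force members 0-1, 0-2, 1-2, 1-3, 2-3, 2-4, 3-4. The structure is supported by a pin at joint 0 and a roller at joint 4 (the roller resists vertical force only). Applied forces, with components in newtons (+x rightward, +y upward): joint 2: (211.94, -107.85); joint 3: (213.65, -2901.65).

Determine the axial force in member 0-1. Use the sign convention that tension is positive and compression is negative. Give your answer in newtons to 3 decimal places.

-720.850

N=5 nodes, M=7 members, R=3 reactions → 2N=10, M+R=10
member 0 (0-1): L=1.2255, (cx,cy)=(0.4202,0.9074)
member 1 (0-2): L=1.2510, (cx,cy)=(1.0000,0.0000)
member 2 (1-2): L=1.3335, (cx,cy)=(0.5519,-0.8339)
member 3 (1-3): L=1.3247, (cx,cy)=(0.9934,-0.1147)
member 4 (2-3): L=1.1216, (cx,cy)=(0.5171,0.8559)
member 5 (2-4): L=1.1490, (cx,cy)=(1.0000,0.0000)
member 6 (3-4): L=1.1160, (cx,cy)=(0.5099,-0.8602)
solve A·x = −loads:
  F[0-1] = -720.8501 N (compression)
  F[0-2] = +728.5258 N (tension)
  F[1-2] = +894.7631 N (tension)
  F[1-3] = -802.0780 N (compression)
  F[2-3] = -745.7341 N (compression)
  F[2-4] = +1396.0616 N (tension)
  F[3-4] = -2738.0410 N (compression)
  Rx@0 = -425.5900 N
  Ry@0 = +654.1060 N
  Ry@4 = +2355.3940 N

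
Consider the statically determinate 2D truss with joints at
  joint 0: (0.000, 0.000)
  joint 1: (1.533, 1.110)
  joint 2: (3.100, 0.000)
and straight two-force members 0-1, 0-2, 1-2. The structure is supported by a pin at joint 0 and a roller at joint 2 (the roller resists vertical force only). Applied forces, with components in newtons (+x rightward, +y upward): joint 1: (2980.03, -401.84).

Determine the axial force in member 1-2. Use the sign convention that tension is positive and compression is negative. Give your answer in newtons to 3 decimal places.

-2189.775

N=3 nodes, M=3 members, R=3 reactions → 2N=6, M+R=6
member 0 (0-1): L=1.8927, (cx,cy)=(0.8100,0.5865)
member 1 (0-2): L=3.1000, (cx,cy)=(1.0000,0.0000)
member 2 (1-2): L=1.9203, (cx,cy)=(0.8160,-0.5780)
solve A·x = −loads:
  F[0-1] = +1473.0737 N (tension)
  F[0-2] = +1786.8873 N (tension)
  F[1-2] = -2189.7747 N (compression)
  Rx@0 = -2980.0300 N
  Ry@0 = -863.9194 N
  Ry@2 = +1265.7594 N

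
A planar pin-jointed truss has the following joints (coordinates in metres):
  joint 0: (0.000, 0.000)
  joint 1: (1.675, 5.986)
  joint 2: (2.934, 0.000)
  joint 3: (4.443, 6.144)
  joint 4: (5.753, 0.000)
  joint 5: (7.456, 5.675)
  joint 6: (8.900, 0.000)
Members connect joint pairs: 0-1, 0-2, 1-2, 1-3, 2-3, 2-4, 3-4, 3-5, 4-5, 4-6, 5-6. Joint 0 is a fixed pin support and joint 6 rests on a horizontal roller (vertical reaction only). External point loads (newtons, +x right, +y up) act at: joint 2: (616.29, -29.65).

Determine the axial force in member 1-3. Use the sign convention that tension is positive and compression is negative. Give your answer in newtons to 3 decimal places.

N=7 nodes, M=11 members, R=3 reactions → 2N=14, M+R=14
member 0 (0-1): L=6.2159, (cx,cy)=(0.2695,0.9630)
member 1 (0-2): L=2.9340, (cx,cy)=(1.0000,0.0000)
member 2 (1-2): L=6.1170, (cx,cy)=(0.2058,-0.9786)
member 3 (1-3): L=2.7725, (cx,cy)=(0.9984,0.0570)
member 4 (2-3): L=6.3266, (cx,cy)=(0.2385,0.9711)
member 5 (2-4): L=2.8190, (cx,cy)=(1.0000,0.0000)
member 6 (3-4): L=6.2821, (cx,cy)=(0.2085,-0.9780)
member 7 (3-5): L=3.0493, (cx,cy)=(0.9881,-0.1538)
member 8 (4-5): L=5.9250, (cx,cy)=(0.2874,0.9578)
member 9 (4-6): L=3.1470, (cx,cy)=(1.0000,0.0000)
member 10 (5-6): L=5.8558, (cx,cy)=(0.2466,-0.9691)
solve A·x = −loads:
  F[0-1] = -20.6389 N (compression)
  F[0-2] = +621.8516 N (tension)
  F[1-2] = +19.7488 N (tension)
  F[1-3] = -9.6419 N (compression)
  F[2-3] = +10.6308 N (tension)
  F[2-4] = +7.0907 N (tension)
  F[3-4] = -9.1700 N (compression)
  F[3-5] = -5.2408 N (compression)
  F[4-5] = +9.3635 N (tension)
  F[4-6] = +2.4871 N (tension)
  F[5-6] = -10.0860 N (compression)
  Rx@0 = -616.2900 N
  Ry@0 = +19.8755 N
  Ry@6 = +9.7745 N

-9.642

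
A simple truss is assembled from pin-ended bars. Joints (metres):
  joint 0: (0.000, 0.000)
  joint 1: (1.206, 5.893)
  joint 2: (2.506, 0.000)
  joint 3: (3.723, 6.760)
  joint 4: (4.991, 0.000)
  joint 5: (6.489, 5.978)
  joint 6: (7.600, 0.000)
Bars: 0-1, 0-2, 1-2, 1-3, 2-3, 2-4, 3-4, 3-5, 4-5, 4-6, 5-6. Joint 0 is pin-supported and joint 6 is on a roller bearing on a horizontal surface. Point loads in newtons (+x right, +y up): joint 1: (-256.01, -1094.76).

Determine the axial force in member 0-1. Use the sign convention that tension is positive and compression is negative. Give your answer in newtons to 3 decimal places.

-1142.751

N=7 nodes, M=11 members, R=3 reactions → 2N=14, M+R=14
member 0 (0-1): L=6.0151, (cx,cy)=(0.2005,0.9797)
member 1 (0-2): L=2.5060, (cx,cy)=(1.0000,0.0000)
member 2 (1-2): L=6.0347, (cx,cy)=(0.2154,-0.9765)
member 3 (1-3): L=2.6621, (cx,cy)=(0.9455,0.3257)
member 4 (2-3): L=6.8687, (cx,cy)=(0.1772,0.9842)
member 5 (2-4): L=2.4850, (cx,cy)=(1.0000,0.0000)
member 6 (3-4): L=6.8779, (cx,cy)=(0.1844,-0.9829)
member 7 (3-5): L=2.8744, (cx,cy)=(0.9623,-0.2721)
member 8 (4-5): L=6.1628, (cx,cy)=(0.2431,0.9700)
member 9 (4-6): L=2.6090, (cx,cy)=(1.0000,0.0000)
member 10 (5-6): L=6.0804, (cx,cy)=(0.1827,-0.9832)
solve A·x = −loads:
  F[0-1] = -1142.7514 N (compression)
  F[0-2] = -26.8950 N (compression)
  F[1-2] = +32.4080 N (tension)
  F[1-3] = +21.0619 N (tension)
  F[2-3] = -32.1559 N (compression)
  F[2-4] = -14.2162 N (compression)
  F[3-4] = +22.3140 N (tension)
  F[3-5] = +10.4984 N (tension)
  F[4-5] = -22.6096 N (compression)
  F[4-6] = -4.6067 N (compression)
  F[5-6] = +25.2121 N (tension)
  Rx@0 = +256.0100 N
  Ry@0 = +1119.5477 N
  Ry@6 = -24.7877 N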